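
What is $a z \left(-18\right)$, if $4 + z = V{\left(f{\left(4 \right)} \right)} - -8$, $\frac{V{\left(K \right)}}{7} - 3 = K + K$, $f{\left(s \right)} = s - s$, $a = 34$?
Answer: $-15300$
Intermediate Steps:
$f{\left(s \right)} = 0$
$V{\left(K \right)} = 21 + 14 K$ ($V{\left(K \right)} = 21 + 7 \left(K + K\right) = 21 + 7 \cdot 2 K = 21 + 14 K$)
$z = 25$ ($z = -4 + \left(\left(21 + 14 \cdot 0\right) - -8\right) = -4 + \left(\left(21 + 0\right) + 8\right) = -4 + \left(21 + 8\right) = -4 + 29 = 25$)
$a z \left(-18\right) = 34 \cdot 25 \left(-18\right) = 850 \left(-18\right) = -15300$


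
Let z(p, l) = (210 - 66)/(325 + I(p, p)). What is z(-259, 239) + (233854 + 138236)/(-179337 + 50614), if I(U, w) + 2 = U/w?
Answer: -2833918/1158507 ≈ -2.4462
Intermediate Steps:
I(U, w) = -2 + U/w
z(p, l) = 4/9 (z(p, l) = (210 - 66)/(325 + (-2 + p/p)) = 144/(325 + (-2 + 1)) = 144/(325 - 1) = 144/324 = 144*(1/324) = 4/9)
z(-259, 239) + (233854 + 138236)/(-179337 + 50614) = 4/9 + (233854 + 138236)/(-179337 + 50614) = 4/9 + 372090/(-128723) = 4/9 + 372090*(-1/128723) = 4/9 - 372090/128723 = -2833918/1158507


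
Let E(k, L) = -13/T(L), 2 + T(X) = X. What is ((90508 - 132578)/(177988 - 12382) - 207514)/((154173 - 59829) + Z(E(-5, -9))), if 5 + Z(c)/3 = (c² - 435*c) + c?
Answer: -297017019431/132817549770 ≈ -2.2363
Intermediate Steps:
T(X) = -2 + X
E(k, L) = -13/(-2 + L)
Z(c) = -15 - 1302*c + 3*c² (Z(c) = -15 + 3*((c² - 435*c) + c) = -15 + 3*(c² - 434*c) = -15 + (-1302*c + 3*c²) = -15 - 1302*c + 3*c²)
((90508 - 132578)/(177988 - 12382) - 207514)/((154173 - 59829) + Z(E(-5, -9))) = ((90508 - 132578)/(177988 - 12382) - 207514)/((154173 - 59829) + (-15 - (-16926)/(-2 - 9) + 3*(-13/(-2 - 9))²)) = (-42070/165606 - 207514)/(94344 + (-15 - (-16926)/(-11) + 3*(-13/(-11))²)) = (-42070*1/165606 - 207514)/(94344 + (-15 - (-16926)*(-1)/11 + 3*(-13*(-1/11))²)) = (-3005/11829 - 207514)/(94344 + (-15 - 1302*13/11 + 3*(13/11)²)) = -2454686111/(11829*(94344 + (-15 - 16926/11 + 3*(169/121)))) = -2454686111/(11829*(94344 + (-15 - 16926/11 + 507/121))) = -2454686111/(11829*(94344 - 187494/121)) = -2454686111/(11829*11228130/121) = -2454686111/11829*121/11228130 = -297017019431/132817549770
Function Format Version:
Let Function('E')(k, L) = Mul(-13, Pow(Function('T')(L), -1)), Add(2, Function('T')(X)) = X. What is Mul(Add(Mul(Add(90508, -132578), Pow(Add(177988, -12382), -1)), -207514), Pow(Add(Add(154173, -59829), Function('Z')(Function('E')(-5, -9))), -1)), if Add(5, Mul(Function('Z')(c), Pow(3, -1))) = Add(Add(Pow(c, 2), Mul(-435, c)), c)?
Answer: Rational(-297017019431, 132817549770) ≈ -2.2363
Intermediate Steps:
Function('T')(X) = Add(-2, X)
Function('E')(k, L) = Mul(-13, Pow(Add(-2, L), -1))
Function('Z')(c) = Add(-15, Mul(-1302, c), Mul(3, Pow(c, 2))) (Function('Z')(c) = Add(-15, Mul(3, Add(Add(Pow(c, 2), Mul(-435, c)), c))) = Add(-15, Mul(3, Add(Pow(c, 2), Mul(-434, c)))) = Add(-15, Add(Mul(-1302, c), Mul(3, Pow(c, 2)))) = Add(-15, Mul(-1302, c), Mul(3, Pow(c, 2))))
Mul(Add(Mul(Add(90508, -132578), Pow(Add(177988, -12382), -1)), -207514), Pow(Add(Add(154173, -59829), Function('Z')(Function('E')(-5, -9))), -1)) = Mul(Add(Mul(Add(90508, -132578), Pow(Add(177988, -12382), -1)), -207514), Pow(Add(Add(154173, -59829), Add(-15, Mul(-1302, Mul(-13, Pow(Add(-2, -9), -1))), Mul(3, Pow(Mul(-13, Pow(Add(-2, -9), -1)), 2)))), -1)) = Mul(Add(Mul(-42070, Pow(165606, -1)), -207514), Pow(Add(94344, Add(-15, Mul(-1302, Mul(-13, Pow(-11, -1))), Mul(3, Pow(Mul(-13, Pow(-11, -1)), 2)))), -1)) = Mul(Add(Mul(-42070, Rational(1, 165606)), -207514), Pow(Add(94344, Add(-15, Mul(-1302, Mul(-13, Rational(-1, 11))), Mul(3, Pow(Mul(-13, Rational(-1, 11)), 2)))), -1)) = Mul(Add(Rational(-3005, 11829), -207514), Pow(Add(94344, Add(-15, Mul(-1302, Rational(13, 11)), Mul(3, Pow(Rational(13, 11), 2)))), -1)) = Mul(Rational(-2454686111, 11829), Pow(Add(94344, Add(-15, Rational(-16926, 11), Mul(3, Rational(169, 121)))), -1)) = Mul(Rational(-2454686111, 11829), Pow(Add(94344, Add(-15, Rational(-16926, 11), Rational(507, 121))), -1)) = Mul(Rational(-2454686111, 11829), Pow(Add(94344, Rational(-187494, 121)), -1)) = Mul(Rational(-2454686111, 11829), Pow(Rational(11228130, 121), -1)) = Mul(Rational(-2454686111, 11829), Rational(121, 11228130)) = Rational(-297017019431, 132817549770)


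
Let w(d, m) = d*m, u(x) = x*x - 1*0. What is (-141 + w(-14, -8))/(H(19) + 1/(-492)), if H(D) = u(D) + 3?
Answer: -14268/179087 ≈ -0.079671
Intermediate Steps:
u(x) = x² (u(x) = x² + 0 = x²)
H(D) = 3 + D² (H(D) = D² + 3 = 3 + D²)
(-141 + w(-14, -8))/(H(19) + 1/(-492)) = (-141 - 14*(-8))/((3 + 19²) + 1/(-492)) = (-141 + 112)/((3 + 361) - 1/492) = -29/(364 - 1/492) = -29/179087/492 = -29*492/179087 = -14268/179087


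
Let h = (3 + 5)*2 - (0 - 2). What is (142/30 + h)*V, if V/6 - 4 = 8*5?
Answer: 30008/5 ≈ 6001.6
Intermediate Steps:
h = 18 (h = 8*2 - 1*(-2) = 16 + 2 = 18)
V = 264 (V = 24 + 6*(8*5) = 24 + 6*40 = 24 + 240 = 264)
(142/30 + h)*V = (142/30 + 18)*264 = (142*(1/30) + 18)*264 = (71/15 + 18)*264 = (341/15)*264 = 30008/5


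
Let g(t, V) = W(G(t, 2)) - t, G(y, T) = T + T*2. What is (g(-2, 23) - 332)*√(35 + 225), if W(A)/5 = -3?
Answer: -690*√65 ≈ -5563.0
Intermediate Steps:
G(y, T) = 3*T (G(y, T) = T + 2*T = 3*T)
W(A) = -15 (W(A) = 5*(-3) = -15)
g(t, V) = -15 - t
(g(-2, 23) - 332)*√(35 + 225) = ((-15 - 1*(-2)) - 332)*√(35 + 225) = ((-15 + 2) - 332)*√260 = (-13 - 332)*(2*√65) = -690*√65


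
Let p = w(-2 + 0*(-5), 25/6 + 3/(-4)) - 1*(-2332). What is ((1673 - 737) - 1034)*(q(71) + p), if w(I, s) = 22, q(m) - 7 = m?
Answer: -238336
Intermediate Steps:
q(m) = 7 + m
p = 2354 (p = 22 - 1*(-2332) = 22 + 2332 = 2354)
((1673 - 737) - 1034)*(q(71) + p) = ((1673 - 737) - 1034)*((7 + 71) + 2354) = (936 - 1034)*(78 + 2354) = -98*2432 = -238336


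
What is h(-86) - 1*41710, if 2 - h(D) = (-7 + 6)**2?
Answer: -41709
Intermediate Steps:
h(D) = 1 (h(D) = 2 - (-7 + 6)**2 = 2 - 1*(-1)**2 = 2 - 1*1 = 2 - 1 = 1)
h(-86) - 1*41710 = 1 - 1*41710 = 1 - 41710 = -41709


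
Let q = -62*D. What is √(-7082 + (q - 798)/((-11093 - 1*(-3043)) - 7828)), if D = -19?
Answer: 6*I*√12398995237/7939 ≈ 84.155*I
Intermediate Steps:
q = 1178 (q = -62*(-19) = 1178)
√(-7082 + (q - 798)/((-11093 - 1*(-3043)) - 7828)) = √(-7082 + (1178 - 798)/((-11093 - 1*(-3043)) - 7828)) = √(-7082 + 380/((-11093 + 3043) - 7828)) = √(-7082 + 380/(-8050 - 7828)) = √(-7082 + 380/(-15878)) = √(-7082 + 380*(-1/15878)) = √(-7082 - 190/7939) = √(-56224188/7939) = 6*I*√12398995237/7939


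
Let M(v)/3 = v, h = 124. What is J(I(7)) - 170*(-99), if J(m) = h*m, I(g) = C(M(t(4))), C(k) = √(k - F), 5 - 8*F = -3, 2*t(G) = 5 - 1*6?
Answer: 16830 + 62*I*√10 ≈ 16830.0 + 196.06*I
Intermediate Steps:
t(G) = -½ (t(G) = (5 - 1*6)/2 = (5 - 6)/2 = (½)*(-1) = -½)
M(v) = 3*v
F = 1 (F = 5/8 - ⅛*(-3) = 5/8 + 3/8 = 1)
C(k) = √(-1 + k) (C(k) = √(k - 1*1) = √(k - 1) = √(-1 + k))
I(g) = I*√10/2 (I(g) = √(-1 + 3*(-½)) = √(-1 - 3/2) = √(-5/2) = I*√10/2)
J(m) = 124*m
J(I(7)) - 170*(-99) = 124*(I*√10/2) - 170*(-99) = 62*I*√10 + 16830 = 16830 + 62*I*√10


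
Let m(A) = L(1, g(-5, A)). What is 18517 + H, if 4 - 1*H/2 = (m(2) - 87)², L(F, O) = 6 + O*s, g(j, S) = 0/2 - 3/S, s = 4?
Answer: 3387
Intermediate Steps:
g(j, S) = -3/S (g(j, S) = 0*(½) - 3/S = 0 - 3/S = -3/S)
L(F, O) = 6 + 4*O (L(F, O) = 6 + O*4 = 6 + 4*O)
m(A) = 6 - 12/A (m(A) = 6 + 4*(-3/A) = 6 - 12/A)
H = -15130 (H = 8 - 2*((6 - 12/2) - 87)² = 8 - 2*((6 - 12*½) - 87)² = 8 - 2*((6 - 6) - 87)² = 8 - 2*(0 - 87)² = 8 - 2*(-87)² = 8 - 2*7569 = 8 - 15138 = -15130)
18517 + H = 18517 - 15130 = 3387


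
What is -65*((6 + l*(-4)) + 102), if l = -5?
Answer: -8320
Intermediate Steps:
-65*((6 + l*(-4)) + 102) = -65*((6 - 5*(-4)) + 102) = -65*((6 + 20) + 102) = -65*(26 + 102) = -65*128 = -8320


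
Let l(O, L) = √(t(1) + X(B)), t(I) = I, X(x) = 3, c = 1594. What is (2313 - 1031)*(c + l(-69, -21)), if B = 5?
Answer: 2046072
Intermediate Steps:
l(O, L) = 2 (l(O, L) = √(1 + 3) = √4 = 2)
(2313 - 1031)*(c + l(-69, -21)) = (2313 - 1031)*(1594 + 2) = 1282*1596 = 2046072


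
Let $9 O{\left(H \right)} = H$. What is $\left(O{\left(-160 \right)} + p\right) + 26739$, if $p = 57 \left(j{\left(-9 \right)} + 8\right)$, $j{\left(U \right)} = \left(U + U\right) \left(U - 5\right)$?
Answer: $\frac{373871}{9} \approx 41541.0$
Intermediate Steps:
$j{\left(U \right)} = 2 U \left(-5 + U\right)$
$O{\left(H \right)} = \frac{H}{9}$
$p = 14820$ ($p = 57 \left(2 \left(-9\right) \left(-5 - 9\right) + 8\right) = 57 \left(2 \left(-9\right) \left(-14\right) + 8\right) = 57 \left(252 + 8\right) = 57 \cdot 260 = 14820$)
$\left(O{\left(-160 \right)} + p\right) + 26739 = \left(\frac{1}{9} \left(-160\right) + 14820\right) + 26739 = \left(- \frac{160}{9} + 14820\right) + 26739 = \frac{133220}{9} + 26739 = \frac{373871}{9}$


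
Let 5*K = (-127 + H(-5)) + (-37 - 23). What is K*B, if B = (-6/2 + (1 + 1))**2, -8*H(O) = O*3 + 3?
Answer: -371/10 ≈ -37.100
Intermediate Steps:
H(O) = -3/8 - 3*O/8 (H(O) = -(O*3 + 3)/8 = -(3*O + 3)/8 = -(3 + 3*O)/8 = -3/8 - 3*O/8)
B = 1 (B = (-6*1/2 + 2)**2 = (-3 + 2)**2 = (-1)**2 = 1)
K = -371/10 (K = ((-127 + (-3/8 - 3/8*(-5))) + (-37 - 23))/5 = ((-127 + (-3/8 + 15/8)) - 60)/5 = ((-127 + 3/2) - 60)/5 = (-251/2 - 60)/5 = (1/5)*(-371/2) = -371/10 ≈ -37.100)
K*B = -371/10*1 = -371/10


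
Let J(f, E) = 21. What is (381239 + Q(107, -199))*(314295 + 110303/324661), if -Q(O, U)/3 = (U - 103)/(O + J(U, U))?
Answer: 1244868353485968101/10389152 ≈ 1.1982e+11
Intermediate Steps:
Q(O, U) = -3*(-103 + U)/(21 + O) (Q(O, U) = -3*(U - 103)/(O + 21) = -3*(-103 + U)/(21 + O))
(381239 + Q(107, -199))*(314295 + 110303/324661) = (381239 + 3*(103 - 1*(-199))/(21 + 107))*(314295 + 110303/324661) = (381239 + 3*(103 + 199)/128)*(314295 + 110303*(1/324661)) = (381239 + 3*(1/128)*302)*(314295 + 110303/324661) = (381239 + 453/64)*(102039439298/324661) = (24399749/64)*(102039439298/324661) = 1244868353485968101/10389152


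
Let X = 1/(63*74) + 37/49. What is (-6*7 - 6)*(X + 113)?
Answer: -29698328/5439 ≈ -5460.3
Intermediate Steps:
X = 24649/32634 (X = (1/63)*(1/74) + 37*(1/49) = 1/4662 + 37/49 = 24649/32634 ≈ 0.75532)
(-6*7 - 6)*(X + 113) = (-6*7 - 6)*(24649/32634 + 113) = (-42 - 6)*(3712291/32634) = -48*3712291/32634 = -29698328/5439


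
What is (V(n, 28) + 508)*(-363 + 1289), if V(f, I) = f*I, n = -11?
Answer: 185200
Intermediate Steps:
V(f, I) = I*f
(V(n, 28) + 508)*(-363 + 1289) = (28*(-11) + 508)*(-363 + 1289) = (-308 + 508)*926 = 200*926 = 185200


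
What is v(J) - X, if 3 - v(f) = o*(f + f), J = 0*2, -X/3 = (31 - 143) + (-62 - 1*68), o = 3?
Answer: -723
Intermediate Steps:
X = 726 (X = -3*((31 - 143) + (-62 - 1*68)) = -3*(-112 + (-62 - 68)) = -3*(-112 - 130) = -3*(-242) = 726)
J = 0
v(f) = 3 - 6*f (v(f) = 3 - 3*(f + f) = 3 - 3*2*f = 3 - 6*f)
v(J) - X = (3 - 6*0) - 1*726 = (3 + 0) - 726 = 3 - 726 = -723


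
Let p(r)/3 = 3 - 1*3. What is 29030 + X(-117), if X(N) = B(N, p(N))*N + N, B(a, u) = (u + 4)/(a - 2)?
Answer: 3441115/119 ≈ 28917.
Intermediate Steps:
p(r) = 0 (p(r) = 3*(3 - 1*3) = 3*(3 - 3) = 3*0 = 0)
B(a, u) = (4 + u)/(-2 + a)
X(N) = N + 4*N/(-2 + N) (X(N) = ((4 + 0)/(-2 + N))*N + N = (4/(-2 + N))*N + N = 4*N/(-2 + N) + N = N + 4*N/(-2 + N))
29030 + X(-117) = 29030 - 117*(2 - 117)/(-2 - 117) = 29030 - 117*(-115)/(-119) = 29030 - 117*(-1/119)*(-115) = 29030 - 13455/119 = 3441115/119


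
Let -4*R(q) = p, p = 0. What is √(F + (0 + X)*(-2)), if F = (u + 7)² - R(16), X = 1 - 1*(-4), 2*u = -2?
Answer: √26 ≈ 5.0990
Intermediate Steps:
u = -1 (u = (½)*(-2) = -1)
X = 5 (X = 1 + 4 = 5)
R(q) = 0 (R(q) = -¼*0 = 0)
F = 36 (F = (-1 + 7)² - 1*0 = 6² + 0 = 36 + 0 = 36)
√(F + (0 + X)*(-2)) = √(36 + (0 + 5)*(-2)) = √(36 + 5*(-2)) = √(36 - 10) = √26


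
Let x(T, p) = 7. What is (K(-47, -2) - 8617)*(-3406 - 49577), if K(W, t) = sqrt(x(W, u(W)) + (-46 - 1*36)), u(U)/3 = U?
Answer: 456554511 - 264915*I*sqrt(3) ≈ 4.5655e+8 - 4.5885e+5*I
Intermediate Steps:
u(U) = 3*U
K(W, t) = 5*I*sqrt(3) (K(W, t) = sqrt(7 + (-46 - 1*36)) = sqrt(7 + (-46 - 36)) = sqrt(7 - 82) = sqrt(-75) = 5*I*sqrt(3))
(K(-47, -2) - 8617)*(-3406 - 49577) = (5*I*sqrt(3) - 8617)*(-3406 - 49577) = (-8617 + 5*I*sqrt(3))*(-52983) = 456554511 - 264915*I*sqrt(3)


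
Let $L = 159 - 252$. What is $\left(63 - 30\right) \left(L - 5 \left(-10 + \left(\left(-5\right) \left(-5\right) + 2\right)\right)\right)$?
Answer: $-5874$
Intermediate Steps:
$L = -93$ ($L = 159 - 252 = -93$)
$\left(63 - 30\right) \left(L - 5 \left(-10 + \left(\left(-5\right) \left(-5\right) + 2\right)\right)\right) = \left(63 - 30\right) \left(-93 - 5 \left(-10 + \left(\left(-5\right) \left(-5\right) + 2\right)\right)\right) = 33 \left(-93 - 5 \left(-10 + \left(25 + 2\right)\right)\right) = 33 \left(-93 - 5 \left(-10 + 27\right)\right) = 33 \left(-93 - 85\right) = 33 \left(-178\right) = -5874$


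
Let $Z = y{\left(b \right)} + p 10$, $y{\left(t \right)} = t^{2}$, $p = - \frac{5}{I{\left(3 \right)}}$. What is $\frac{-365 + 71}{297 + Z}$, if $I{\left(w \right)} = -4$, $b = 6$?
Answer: $- \frac{588}{691} \approx -0.85094$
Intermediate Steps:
$p = \frac{5}{4}$ ($p = - \frac{5}{-4} = \left(-5\right) \left(- \frac{1}{4}\right) = \frac{5}{4} \approx 1.25$)
$Z = \frac{97}{2}$ ($Z = 6^{2} + \frac{5}{4} \cdot 10 = 36 + \frac{25}{2} = \frac{97}{2} \approx 48.5$)
$\frac{-365 + 71}{297 + Z} = \frac{-365 + 71}{297 + \frac{97}{2}} = - \frac{294}{\frac{691}{2}} = \left(-294\right) \frac{2}{691} = - \frac{588}{691}$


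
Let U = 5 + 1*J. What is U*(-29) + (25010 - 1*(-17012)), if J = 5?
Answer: 41732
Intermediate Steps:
U = 10 (U = 5 + 1*5 = 5 + 5 = 10)
U*(-29) + (25010 - 1*(-17012)) = 10*(-29) + (25010 - 1*(-17012)) = -290 + (25010 + 17012) = -290 + 42022 = 41732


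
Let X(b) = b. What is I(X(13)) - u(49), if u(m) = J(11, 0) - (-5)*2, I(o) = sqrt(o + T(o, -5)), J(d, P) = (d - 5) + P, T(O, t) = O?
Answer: -16 + sqrt(26) ≈ -10.901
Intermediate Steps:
J(d, P) = -5 + P + d (J(d, P) = (-5 + d) + P = -5 + P + d)
I(o) = sqrt(2)*sqrt(o) (I(o) = sqrt(o + o) = sqrt(2*o) = sqrt(2)*sqrt(o))
u(m) = 16 (u(m) = (-5 + 0 + 11) - (-5)*2 = 6 - 1*(-10) = 6 + 10 = 16)
I(X(13)) - u(49) = sqrt(2)*sqrt(13) - 1*16 = sqrt(26) - 16 = -16 + sqrt(26)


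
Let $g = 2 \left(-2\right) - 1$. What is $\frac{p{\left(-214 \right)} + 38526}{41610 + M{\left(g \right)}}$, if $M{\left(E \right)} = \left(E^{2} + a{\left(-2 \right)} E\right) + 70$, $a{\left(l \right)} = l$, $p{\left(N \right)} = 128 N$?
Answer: $\frac{11134}{41715} \approx 0.26691$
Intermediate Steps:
$g = -5$ ($g = -4 - 1 = -5$)
$M{\left(E \right)} = 70 + E^{2} - 2 E$ ($M{\left(E \right)} = \left(E^{2} - 2 E\right) + 70 = 70 + E^{2} - 2 E$)
$\frac{p{\left(-214 \right)} + 38526}{41610 + M{\left(g \right)}} = \frac{128 \left(-214\right) + 38526}{41610 + \left(70 + \left(-5\right)^{2} - -10\right)} = \frac{-27392 + 38526}{41610 + \left(70 + 25 + 10\right)} = \frac{11134}{41610 + 105} = \frac{11134}{41715}$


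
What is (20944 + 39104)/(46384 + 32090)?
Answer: 10008/13079 ≈ 0.76520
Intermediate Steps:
(20944 + 39104)/(46384 + 32090) = 60048/78474 = 60048*(1/78474) = 10008/13079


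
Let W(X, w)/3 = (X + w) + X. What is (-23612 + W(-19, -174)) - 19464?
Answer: -43712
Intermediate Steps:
W(X, w) = 3*w + 6*X (W(X, w) = 3*((X + w) + X) = 3*(w + 2*X) = 3*w + 6*X)
(-23612 + W(-19, -174)) - 19464 = (-23612 + (3*(-174) + 6*(-19))) - 19464 = (-23612 + (-522 - 114)) - 19464 = (-23612 - 636) - 19464 = -24248 - 19464 = -43712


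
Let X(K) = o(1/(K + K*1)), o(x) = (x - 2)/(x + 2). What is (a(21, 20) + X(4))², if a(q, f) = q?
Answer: 116964/289 ≈ 404.72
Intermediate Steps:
o(x) = (-2 + x)/(2 + x)
X(K) = (-2 + 1/(2*K))/(2 + 1/(2*K)) (X(K) = (-2 + 1/(K + K*1))/(2 + 1/(K + K*1)) = (-2 + 1/(K + K))/(2 + 1/(K + K)) = (-2 + 1/(2*K))/(2 + 1/(2*K)))
(a(21, 20) + X(4))² = (21 + (1 - 4*4)/(1 + 4*4))² = (21 + (1 - 16)/(1 + 16))² = (21 - 15/17)² = (342/17)² = 116964/289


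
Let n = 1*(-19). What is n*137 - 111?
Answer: -2714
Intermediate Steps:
n = -19
n*137 - 111 = -19*137 - 111 = -2603 - 111 = -2714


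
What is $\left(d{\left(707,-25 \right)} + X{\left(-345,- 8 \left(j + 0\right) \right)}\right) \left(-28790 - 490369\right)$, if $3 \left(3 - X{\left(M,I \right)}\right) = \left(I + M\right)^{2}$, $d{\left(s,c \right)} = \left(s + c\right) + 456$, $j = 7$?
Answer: $27234735034$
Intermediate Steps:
$d{\left(s,c \right)} = 456 + c + s$ ($d{\left(s,c \right)} = \left(c + s\right) + 456 = 456 + c + s$)
$X{\left(M,I \right)} = 3 - \frac{\left(I + M\right)^{2}}{3}$
$\left(d{\left(707,-25 \right)} + X{\left(-345,- 8 \left(j + 0\right) \right)}\right) \left(-28790 - 490369\right) = \left(\left(456 - 25 + 707\right) + \left(3 - \frac{\left(- 8 \left(7 + 0\right) - 345\right)^{2}}{3}\right)\right) \left(-28790 - 490369\right) = \left(1138 + \left(3 - \frac{\left(\left(-8\right) 7 - 345\right)^{2}}{3}\right)\right) \left(-519159\right) = \left(1138 + \left(3 - \frac{\left(-56 - 345\right)^{2}}{3}\right)\right) \left(-519159\right) = \left(1138 + \left(3 - \frac{\left(-401\right)^{2}}{3}\right)\right) \left(-519159\right) = \left(1138 + \left(3 - \frac{160801}{3}\right)\right) \left(-519159\right) = \left(1138 - \frac{160792}{3}\right) \left(-519159\right) = \left(- \frac{157378}{3}\right) \left(-519159\right) = 27234735034$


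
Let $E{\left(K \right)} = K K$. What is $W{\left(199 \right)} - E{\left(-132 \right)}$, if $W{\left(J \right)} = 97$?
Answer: $-17327$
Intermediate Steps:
$E{\left(K \right)} = K^{2}$
$W{\left(199 \right)} - E{\left(-132 \right)} = 97 - \left(-132\right)^{2} = 97 - 17424 = -17327$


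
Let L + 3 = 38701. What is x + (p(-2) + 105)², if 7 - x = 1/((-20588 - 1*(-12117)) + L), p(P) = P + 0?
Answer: 320889831/30227 ≈ 10616.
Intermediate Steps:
L = 38698 (L = -3 + 38701 = 38698)
p(P) = P
x = 211588/30227 (x = 7 - 1/((-20588 - 1*(-12117)) + 38698) = 7 - 1/((-20588 + 12117) + 38698) = 7 - 1/(-8471 + 38698) = 7 - 1/30227 = 211588/30227 ≈ 7.0000)
x + (p(-2) + 105)² = 211588/30227 + (-2 + 105)² = 211588/30227 + 103² = 211588/30227 + 10609 = 320889831/30227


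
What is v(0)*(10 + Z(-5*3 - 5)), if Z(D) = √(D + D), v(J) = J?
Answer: 0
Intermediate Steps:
Z(D) = √2*√D (Z(D) = √(2*D) = √2*√D)
v(0)*(10 + Z(-5*3 - 5)) = 0*(10 + √2*√(-5*3 - 5)) = 0*(10 + √2*√(-15 - 5)) = 0*(10 + √2*√(-20)) = 0*(10 + √2*(2*I*√5)) = 0*(10 + 2*I*√10) = 0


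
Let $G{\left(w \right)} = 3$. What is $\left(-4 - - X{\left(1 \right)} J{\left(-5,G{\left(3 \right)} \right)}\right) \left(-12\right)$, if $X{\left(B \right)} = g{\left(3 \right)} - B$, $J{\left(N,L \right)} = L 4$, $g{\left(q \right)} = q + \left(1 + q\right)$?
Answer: $-816$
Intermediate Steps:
$g{\left(q \right)} = 1 + 2 q$
$J{\left(N,L \right)} = 4 L$
$X{\left(B \right)} = 7 - B$ ($X{\left(B \right)} = \left(1 + 2 \cdot 3\right) - B = \left(1 + 6\right) - B = 7 - B$)
$\left(-4 - - X{\left(1 \right)} J{\left(-5,G{\left(3 \right)} \right)}\right) \left(-12\right) = \left(-4 - - \left(7 - 1\right) 4 \cdot 3\right) \left(-12\right) = \left(-4 - - \left(7 - 1\right) 12\right) \left(-12\right) = \left(-4 - - 6 \cdot 12\right) \left(-12\right) = \left(-4 - \left(-1\right) 72\right) \left(-12\right) = \left(-4 - -72\right) \left(-12\right) = \left(-4 + 72\right) \left(-12\right) = 68 \left(-12\right) = -816$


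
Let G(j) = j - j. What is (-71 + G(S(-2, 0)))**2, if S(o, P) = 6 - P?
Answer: 5041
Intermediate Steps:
G(j) = 0
(-71 + G(S(-2, 0)))**2 = (-71 + 0)**2 = (-71)**2 = 5041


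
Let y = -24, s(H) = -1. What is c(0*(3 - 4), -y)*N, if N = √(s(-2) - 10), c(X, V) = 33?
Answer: 33*I*√11 ≈ 109.45*I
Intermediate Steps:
N = I*√11 (N = √(-1 - 10) = √(-11) = I*√11 ≈ 3.3166*I)
c(0*(3 - 4), -y)*N = 33*(I*√11) = 33*I*√11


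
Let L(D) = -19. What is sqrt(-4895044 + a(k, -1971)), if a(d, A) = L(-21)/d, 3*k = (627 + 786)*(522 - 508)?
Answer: I*sqrt(212840605502070)/6594 ≈ 2212.5*I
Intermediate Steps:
k = 6594 (k = ((627 + 786)*(522 - 508))/3 = (1413*14)/3 = (1/3)*19782 = 6594)
a(d, A) = -19/d
sqrt(-4895044 + a(k, -1971)) = sqrt(-4895044 - 19/6594) = sqrt(-32277920155/6594) = I*sqrt(212840605502070)/6594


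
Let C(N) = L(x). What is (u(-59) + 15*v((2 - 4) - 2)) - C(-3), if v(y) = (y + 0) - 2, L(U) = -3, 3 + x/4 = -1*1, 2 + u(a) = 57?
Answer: -32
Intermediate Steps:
u(a) = 55 (u(a) = -2 + 57 = 55)
x = -16 (x = -12 + 4*(-1*1) = -12 + 4*(-1) = -12 - 4 = -16)
C(N) = -3
v(y) = -2 + y (v(y) = y - 2 = -2 + y)
(u(-59) + 15*v((2 - 4) - 2)) - C(-3) = (55 + 15*(-2 + ((2 - 4) - 2))) - 1*(-3) = (55 + 15*(-2 + (-2 - 2))) + 3 = (55 + 15*(-2 - 4)) + 3 = (55 + 15*(-6)) + 3 = (55 - 90) + 3 = -35 + 3 = -32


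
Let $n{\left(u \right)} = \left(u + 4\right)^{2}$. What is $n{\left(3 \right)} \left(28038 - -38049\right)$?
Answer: $3238263$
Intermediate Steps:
$n{\left(u \right)} = \left(4 + u\right)^{2}$
$n{\left(3 \right)} \left(28038 - -38049\right) = \left(4 + 3\right)^{2} \left(28038 - -38049\right) = 7^{2} \left(28038 + 38049\right) = 49 \cdot 66087 = 3238263$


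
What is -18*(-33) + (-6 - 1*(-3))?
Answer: 591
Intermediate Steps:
-18*(-33) + (-6 - 1*(-3)) = 594 + (-6 + 3) = 594 - 3 = 591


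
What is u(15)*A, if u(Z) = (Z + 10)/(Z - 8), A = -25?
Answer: -625/7 ≈ -89.286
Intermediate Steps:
u(Z) = (10 + Z)/(-8 + Z)
u(15)*A = ((10 + 15)/(-8 + 15))*(-25) = (25/7)*(-25) = -625/7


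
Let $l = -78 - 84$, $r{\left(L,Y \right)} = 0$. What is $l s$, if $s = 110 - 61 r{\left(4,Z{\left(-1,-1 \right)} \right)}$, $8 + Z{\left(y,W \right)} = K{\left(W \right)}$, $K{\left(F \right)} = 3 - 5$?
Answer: $-17820$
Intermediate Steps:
$K{\left(F \right)} = -2$ ($K{\left(F \right)} = 3 - 5 = -2$)
$Z{\left(y,W \right)} = -10$ ($Z{\left(y,W \right)} = -8 - 2 = -10$)
$l = -162$
$s = 110$ ($s = 110 - 0 = 110 + 0 = 110$)
$l s = \left(-162\right) 110 = -17820$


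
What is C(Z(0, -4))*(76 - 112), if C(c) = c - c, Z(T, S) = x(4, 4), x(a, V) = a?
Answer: 0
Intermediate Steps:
Z(T, S) = 4
C(c) = 0
C(Z(0, -4))*(76 - 112) = 0*(76 - 112) = 0*(-36) = 0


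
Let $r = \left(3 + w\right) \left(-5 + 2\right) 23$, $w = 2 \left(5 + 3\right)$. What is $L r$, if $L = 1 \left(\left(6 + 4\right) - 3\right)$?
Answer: $-9177$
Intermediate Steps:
$w = 16$ ($w = 2 \cdot 8 = 16$)
$L = 7$ ($L = 1 \left(10 - 3\right) = 1 \cdot 7 = 7$)
$r = -1311$ ($r = \left(3 + 16\right) \left(-5 + 2\right) 23 = 19 \left(-3\right) 23 = \left(-57\right) 23 = -1311$)
$L r = 7 \left(-1311\right) = -9177$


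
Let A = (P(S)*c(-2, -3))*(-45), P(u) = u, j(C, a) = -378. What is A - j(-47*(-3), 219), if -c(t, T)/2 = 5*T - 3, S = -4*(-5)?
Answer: -32022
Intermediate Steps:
S = 20
c(t, T) = 6 - 10*T (c(t, T) = -2*(5*T - 3) = -2*(-3 + 5*T) = 6 - 10*T)
A = -32400 (A = (20*(6 - 10*(-3)))*(-45) = (20*(6 + 30))*(-45) = (20*36)*(-45) = 720*(-45) = -32400)
A - j(-47*(-3), 219) = -32400 - 1*(-378) = -32400 + 378 = -32022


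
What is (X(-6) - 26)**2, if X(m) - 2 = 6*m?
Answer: 3600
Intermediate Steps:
X(m) = 2 + 6*m
(X(-6) - 26)**2 = ((2 + 6*(-6)) - 26)**2 = ((2 - 36) - 26)**2 = (-34 - 26)**2 = (-60)**2 = 3600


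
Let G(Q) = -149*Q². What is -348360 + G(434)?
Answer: -28413404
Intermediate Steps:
-348360 + G(434) = -348360 - 149*434² = -348360 - 149*188356 = -348360 - 28065044 = -28413404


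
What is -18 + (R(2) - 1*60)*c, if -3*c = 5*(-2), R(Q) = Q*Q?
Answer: -614/3 ≈ -204.67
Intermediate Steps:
R(Q) = Q²
c = 10/3 (c = -5*(-2)/3 = -⅓*(-10) = 10/3 ≈ 3.3333)
-18 + (R(2) - 1*60)*c = -18 + (2² - 1*60)*(10/3) = -18 + (4 - 60)*(10/3) = -18 - 56*10/3 = -18 - 560/3 = -614/3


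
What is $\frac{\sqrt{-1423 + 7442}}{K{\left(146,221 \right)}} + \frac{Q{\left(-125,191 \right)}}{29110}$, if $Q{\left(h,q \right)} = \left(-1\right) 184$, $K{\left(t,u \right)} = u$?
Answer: $- \frac{92}{14555} + \frac{\sqrt{6019}}{221} \approx 0.34473$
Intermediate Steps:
$Q{\left(h,q \right)} = -184$
$\frac{\sqrt{-1423 + 7442}}{K{\left(146,221 \right)}} + \frac{Q{\left(-125,191 \right)}}{29110} = \frac{\sqrt{-1423 + 7442}}{221} - \frac{184}{29110} = \sqrt{6019} \cdot \frac{1}{221} - \frac{92}{14555} = \frac{\sqrt{6019}}{221} - \frac{92}{14555} = - \frac{92}{14555} + \frac{\sqrt{6019}}{221}$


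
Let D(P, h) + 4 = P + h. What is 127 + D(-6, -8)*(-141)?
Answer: 2665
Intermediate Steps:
D(P, h) = -4 + P + h (D(P, h) = -4 + (P + h) = -4 + P + h)
127 + D(-6, -8)*(-141) = 127 + (-4 - 6 - 8)*(-141) = 127 - 18*(-141) = 127 + 2538 = 2665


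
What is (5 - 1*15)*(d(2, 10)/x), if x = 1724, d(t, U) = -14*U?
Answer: 350/431 ≈ 0.81207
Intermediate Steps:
(5 - 1*15)*(d(2, 10)/x) = (5 - 1*15)*(-14*10/1724) = (5 - 15)*(-140*1/1724) = -10*(-35/431) = 350/431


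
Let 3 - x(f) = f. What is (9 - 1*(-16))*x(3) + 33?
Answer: 33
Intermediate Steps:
x(f) = 3 - f
(9 - 1*(-16))*x(3) + 33 = (9 - 1*(-16))*(3 - 1*3) + 33 = (9 + 16)*(3 - 3) + 33 = 25*0 + 33 = 0 + 33 = 33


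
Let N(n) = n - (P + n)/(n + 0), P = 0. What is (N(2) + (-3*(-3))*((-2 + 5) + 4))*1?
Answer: 64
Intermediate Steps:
N(n) = -1 + n (N(n) = n - (0 + n)/(n + 0) = n - n/n = n - 1*1 = n - 1 = -1 + n)
(N(2) + (-3*(-3))*((-2 + 5) + 4))*1 = ((-1 + 2) + (-3*(-3))*((-2 + 5) + 4))*1 = (1 + 9*(3 + 4))*1 = (1 + 9*7)*1 = (1 + 63)*1 = 64*1 = 64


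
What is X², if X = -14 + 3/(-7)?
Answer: 10201/49 ≈ 208.18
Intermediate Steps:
X = -101/7 (X = -14 + 3*(-⅐) = -14 - 3/7 = -101/7 ≈ -14.429)
X² = (-101/7)² = 10201/49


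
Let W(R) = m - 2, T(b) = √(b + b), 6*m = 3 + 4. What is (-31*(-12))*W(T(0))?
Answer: -310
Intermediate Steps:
m = 7/6 (m = (3 + 4)/6 = (⅙)*7 = 7/6 ≈ 1.1667)
T(b) = √2*√b (T(b) = √(2*b) = √2*√b)
W(R) = -⅚ (W(R) = 7/6 - 2 = -⅚)
(-31*(-12))*W(T(0)) = -31*(-12)*(-⅚) = 372*(-⅚) = -310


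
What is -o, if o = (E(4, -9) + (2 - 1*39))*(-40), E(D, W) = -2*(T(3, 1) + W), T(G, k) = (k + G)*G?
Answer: -1720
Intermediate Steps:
T(G, k) = G*(G + k) (T(G, k) = (G + k)*G = G*(G + k))
E(D, W) = -24 - 2*W (E(D, W) = -2*(3*(3 + 1) + W) = -2*(3*4 + W) = -2*(12 + W) = -24 - 2*W)
o = 1720 (o = ((-24 - 2*(-9)) + (2 - 1*39))*(-40) = ((-24 + 18) + (2 - 39))*(-40) = (-6 - 37)*(-40) = -43*(-40) = 1720)
-o = -1*1720 = -1720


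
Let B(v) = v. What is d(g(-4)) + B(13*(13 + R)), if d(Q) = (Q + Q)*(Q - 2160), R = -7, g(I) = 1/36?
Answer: -27215/648 ≈ -41.998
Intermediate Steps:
g(I) = 1/36
d(Q) = 2*Q*(-2160 + Q) (d(Q) = (2*Q)*(-2160 + Q) = 2*Q*(-2160 + Q))
d(g(-4)) + B(13*(13 + R)) = 2*(1/36)*(-2160 + 1/36) + 13*(13 - 7) = 2*(1/36)*(-77759/36) + 13*6 = -77759/648 + 78 = -27215/648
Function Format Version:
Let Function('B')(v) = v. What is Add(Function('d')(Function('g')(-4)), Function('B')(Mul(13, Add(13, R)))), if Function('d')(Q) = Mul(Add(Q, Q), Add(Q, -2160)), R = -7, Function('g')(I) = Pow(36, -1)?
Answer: Rational(-27215, 648) ≈ -41.998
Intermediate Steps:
Function('g')(I) = Rational(1, 36)
Function('d')(Q) = Mul(2, Q, Add(-2160, Q)) (Function('d')(Q) = Mul(Mul(2, Q), Add(-2160, Q)) = Mul(2, Q, Add(-2160, Q)))
Add(Function('d')(Function('g')(-4)), Function('B')(Mul(13, Add(13, R)))) = Add(Mul(2, Rational(1, 36), Add(-2160, Rational(1, 36))), Mul(13, Add(13, -7))) = Add(Mul(2, Rational(1, 36), Rational(-77759, 36)), Mul(13, 6)) = Add(Rational(-77759, 648), 78) = Rational(-27215, 648)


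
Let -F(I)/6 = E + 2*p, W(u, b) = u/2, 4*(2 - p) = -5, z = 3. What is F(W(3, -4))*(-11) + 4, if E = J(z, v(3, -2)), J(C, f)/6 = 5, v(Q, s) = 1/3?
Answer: 2413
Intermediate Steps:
v(Q, s) = 1/3
J(C, f) = 30 (J(C, f) = 6*5 = 30)
p = 13/4 (p = 2 - 1/4*(-5) = 2 + 5/4 = 13/4 ≈ 3.2500)
E = 30
W(u, b) = u/2 (W(u, b) = u*(1/2) = u/2)
F(I) = -219 (F(I) = -6*(30 + 2*(13/4)) = -6*(30 + 13/2) = -6*73/2 = -219)
F(W(3, -4))*(-11) + 4 = -219*(-11) + 4 = 2409 + 4 = 2413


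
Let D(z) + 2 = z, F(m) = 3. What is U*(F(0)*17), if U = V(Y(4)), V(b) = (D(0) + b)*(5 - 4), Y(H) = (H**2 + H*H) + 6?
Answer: 1836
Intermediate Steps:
D(z) = -2 + z
Y(H) = 6 + 2*H**2 (Y(H) = (H**2 + H**2) + 6 = 2*H**2 + 6 = 6 + 2*H**2)
V(b) = -2 + b (V(b) = ((-2 + 0) + b)*(5 - 4) = (-2 + b)*1 = -2 + b)
U = 36 (U = -2 + (6 + 2*4**2) = -2 + (6 + 2*16) = -2 + (6 + 32) = -2 + 38 = 36)
U*(F(0)*17) = 36*(3*17) = 36*51 = 1836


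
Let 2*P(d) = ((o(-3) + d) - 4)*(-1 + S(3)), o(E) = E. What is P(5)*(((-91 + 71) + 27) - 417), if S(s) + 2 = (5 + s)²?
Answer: 25010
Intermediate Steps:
S(s) = -2 + (5 + s)²
P(d) = -427/2 + 61*d/2 (P(d) = (((-3 + d) - 4)*(-1 + (-2 + (5 + 3)²)))/2 = ((-7 + d)*(-1 + (-2 + 8²)))/2 = ((-7 + d)*(-1 + (-2 + 64)))/2 = ((-7 + d)*(-1 + 62))/2 = ((-7 + d)*61)/2 = (-427 + 61*d)/2 = -427/2 + 61*d/2)
P(5)*(((-91 + 71) + 27) - 417) = (-427/2 + (61/2)*5)*(((-91 + 71) + 27) - 417) = (-427/2 + 305/2)*((-20 + 27) - 417) = -61*(7 - 417) = -61*(-410) = 25010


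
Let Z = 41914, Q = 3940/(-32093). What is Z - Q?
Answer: 1345149942/32093 ≈ 41914.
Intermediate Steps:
Q = -3940/32093 (Q = 3940*(-1/32093) = -3940/32093 ≈ -0.12277)
Z - Q = 41914 - 1*(-3940/32093) = 41914 + 3940/32093 = 1345149942/32093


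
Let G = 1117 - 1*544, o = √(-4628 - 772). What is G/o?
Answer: -191*I*√6/60 ≈ -7.7975*I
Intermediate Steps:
o = 30*I*√6 (o = √(-5400) = 30*I*√6 ≈ 73.485*I)
G = 573 (G = 1117 - 544 = 573)
G/o = 573/((30*I*√6)) = 573*(-I*√6/180) = -191*I*√6/60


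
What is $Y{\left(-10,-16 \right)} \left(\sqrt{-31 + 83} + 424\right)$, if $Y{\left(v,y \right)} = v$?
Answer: $-4240 - 20 \sqrt{13} \approx -4312.1$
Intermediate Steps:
$Y{\left(-10,-16 \right)} \left(\sqrt{-31 + 83} + 424\right) = - 10 \left(\sqrt{-31 + 83} + 424\right) = - 10 \left(\sqrt{52} + 424\right) = - 10 \left(2 \sqrt{13} + 424\right) = - 10 \left(424 + 2 \sqrt{13}\right) = -4240 - 20 \sqrt{13}$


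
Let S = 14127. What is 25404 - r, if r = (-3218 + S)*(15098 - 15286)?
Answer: 2076296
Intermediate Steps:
r = -2050892 (r = (-3218 + 14127)*(15098 - 15286) = 10909*(-188) = -2050892)
25404 - r = 25404 - 1*(-2050892) = 25404 + 2050892 = 2076296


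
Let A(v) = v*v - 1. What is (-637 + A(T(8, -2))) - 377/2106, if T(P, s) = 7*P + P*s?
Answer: 155815/162 ≈ 961.82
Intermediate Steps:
A(v) = -1 + v² (A(v) = v² - 1 = -1 + v²)
(-637 + A(T(8, -2))) - 377/2106 = (-637 + (-1 + (8*(7 - 2))²)) - 377/2106 = (-637 + (-1 + (8*5)²)) - 377*1/2106 = (-637 + (-1 + 40²)) - 29/162 = (-637 + (-1 + 1600)) - 29/162 = (-637 + 1599) - 29/162 = 962 - 29/162 = 155815/162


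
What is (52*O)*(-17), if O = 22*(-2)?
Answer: 38896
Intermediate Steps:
O = -44
(52*O)*(-17) = (52*(-44))*(-17) = -2288*(-17) = 38896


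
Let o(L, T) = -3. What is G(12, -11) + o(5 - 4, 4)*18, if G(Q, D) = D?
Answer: -65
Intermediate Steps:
G(12, -11) + o(5 - 4, 4)*18 = -11 - 3*18 = -11 - 54 = -65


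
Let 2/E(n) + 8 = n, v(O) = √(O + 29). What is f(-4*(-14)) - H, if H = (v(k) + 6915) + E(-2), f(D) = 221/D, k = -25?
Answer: -1935599/280 ≈ -6912.9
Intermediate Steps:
v(O) = √(29 + O)
E(n) = 2/(-8 + n)
H = 34584/5 (H = (√(29 - 25) + 6915) + 2/(-8 - 2) = (√4 + 6915) + 2/(-10) = (2 + 6915) + 2*(-⅒) = 6917 - ⅕ = 34584/5 ≈ 6916.8)
f(-4*(-14)) - H = 221/((-4*(-14))) - 1*34584/5 = 221/56 - 34584/5 = -1935599/280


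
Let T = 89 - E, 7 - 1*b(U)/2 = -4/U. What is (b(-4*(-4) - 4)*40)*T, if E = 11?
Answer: 45760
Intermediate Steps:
b(U) = 14 + 8/U (b(U) = 14 - (-8)/U = 14 + 8/U)
T = 78 (T = 89 - 1*11 = 89 - 11 = 78)
(b(-4*(-4) - 4)*40)*T = ((14 + 8/(-4*(-4) - 4))*40)*78 = ((14 + 8/(16 - 4))*40)*78 = ((14 + 8/12)*40)*78 = ((14 + 8*(1/12))*40)*78 = ((14 + ⅔)*40)*78 = ((44/3)*40)*78 = (1760/3)*78 = 45760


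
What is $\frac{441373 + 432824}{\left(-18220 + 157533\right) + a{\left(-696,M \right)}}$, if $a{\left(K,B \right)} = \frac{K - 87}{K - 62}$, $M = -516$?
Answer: $\frac{662641326}{105600037} \approx 6.275$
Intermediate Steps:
$a{\left(K,B \right)} = \frac{-87 + K}{-62 + K}$
$\frac{441373 + 432824}{\left(-18220 + 157533\right) + a{\left(-696,M \right)}} = \frac{441373 + 432824}{\left(-18220 + 157533\right) + \frac{-87 - 696}{-62 - 696}} = \frac{874197}{139313 + \frac{1}{-758} \left(-783\right)} = \frac{874197}{139313 - - \frac{783}{758}} = \frac{874197}{139313 + \frac{783}{758}} = \frac{874197}{\frac{105600037}{758}} = 874197 \cdot \frac{758}{105600037} = \frac{662641326}{105600037}$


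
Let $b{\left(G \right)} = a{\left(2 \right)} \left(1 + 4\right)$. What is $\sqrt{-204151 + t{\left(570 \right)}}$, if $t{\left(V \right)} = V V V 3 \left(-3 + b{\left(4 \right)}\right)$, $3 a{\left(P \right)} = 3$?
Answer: $\sqrt{1110953849} \approx 33331.0$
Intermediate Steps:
$a{\left(P \right)} = 1$ ($a{\left(P \right)} = \frac{1}{3} \cdot 3 = 1$)
$b{\left(G \right)} = 5$ ($b{\left(G \right)} = 1 \left(1 + 4\right) = 1 \cdot 5 = 5$)
$t{\left(V \right)} = 6 V^{3}$ ($t{\left(V \right)} = V V V 3 \left(-3 + 5\right) = V^{2} V 3 \cdot 2 = V^{3} \cdot 6 = 6 V^{3}$)
$\sqrt{-204151 + t{\left(570 \right)}} = \sqrt{-204151 + 6 \cdot 570^{3}} = \sqrt{-204151 + 6 \cdot 185193000} = \sqrt{-204151 + 1111158000} = \sqrt{1110953849}$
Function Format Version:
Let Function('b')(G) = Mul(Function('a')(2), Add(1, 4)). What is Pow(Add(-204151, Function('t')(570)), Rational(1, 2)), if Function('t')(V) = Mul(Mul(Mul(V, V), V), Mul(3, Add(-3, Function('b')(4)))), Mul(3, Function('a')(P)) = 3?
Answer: Pow(1110953849, Rational(1, 2)) ≈ 33331.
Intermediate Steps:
Function('a')(P) = 1 (Function('a')(P) = Mul(Rational(1, 3), 3) = 1)
Function('b')(G) = 5 (Function('b')(G) = Mul(1, Add(1, 4)) = Mul(1, 5) = 5)
Function('t')(V) = Mul(6, Pow(V, 3)) (Function('t')(V) = Mul(Mul(Mul(V, V), V), Mul(3, Add(-3, 5))) = Mul(Mul(Pow(V, 2), V), Mul(3, 2)) = Mul(Pow(V, 3), 6) = Mul(6, Pow(V, 3)))
Pow(Add(-204151, Function('t')(570)), Rational(1, 2)) = Pow(Add(-204151, Mul(6, Pow(570, 3))), Rational(1, 2)) = Pow(Add(-204151, Mul(6, 185193000)), Rational(1, 2)) = Pow(Add(-204151, 1111158000), Rational(1, 2)) = Pow(1110953849, Rational(1, 2))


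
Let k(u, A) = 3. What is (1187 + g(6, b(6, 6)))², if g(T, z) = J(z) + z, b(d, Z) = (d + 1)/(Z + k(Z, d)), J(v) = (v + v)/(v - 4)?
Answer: 96028093456/68121 ≈ 1.4097e+6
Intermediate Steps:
J(v) = 2*v/(-4 + v) (J(v) = (2*v)/(-4 + v) = 2*v/(-4 + v))
b(d, Z) = (1 + d)/(3 + Z) (b(d, Z) = (d + 1)/(Z + 3) = (1 + d)/(3 + Z))
g(T, z) = z + 2*z/(-4 + z) (g(T, z) = 2*z/(-4 + z) + z = z + 2*z/(-4 + z))
(1187 + g(6, b(6, 6)))² = (1187 + ((1 + 6)/(3 + 6))*(-2 + (1 + 6)/(3 + 6))/(-4 + (1 + 6)/(3 + 6)))² = (1187 + (7/9)*(-2 + 7/9)/(-4 + 7/9))² = (1187 + ((⅑)*7)*(-2 + (⅑)*7)/(-4 + (⅑)*7))² = (1187 + 7*(-2 + 7/9)/(9*(-4 + 7/9)))² = (1187 + (7/9)*(-11/9)/(-29/9))² = (1187 + (7/9)*(-9/29)*(-11/9))² = (1187 + 77/261)² = (309884/261)² = 96028093456/68121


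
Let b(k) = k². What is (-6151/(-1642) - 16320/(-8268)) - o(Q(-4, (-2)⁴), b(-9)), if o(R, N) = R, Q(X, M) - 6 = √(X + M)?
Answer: -316869/1131338 - 2*√3 ≈ -3.7442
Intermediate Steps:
Q(X, M) = 6 + √(M + X) (Q(X, M) = 6 + √(X + M) = 6 + √(M + X))
(-6151/(-1642) - 16320/(-8268)) - o(Q(-4, (-2)⁴), b(-9)) = (-6151/(-1642) - 16320/(-8268)) - (6 + √((-2)⁴ - 4)) = (-6151*(-1/1642) - 16320*(-1/8268)) - (6 + √(16 - 4)) = (6151/1642 + 1360/689) - (6 + √12) = 6471159/1131338 - (6 + 2*√3) = 6471159/1131338 + (-6 - 2*√3) = -316869/1131338 - 2*√3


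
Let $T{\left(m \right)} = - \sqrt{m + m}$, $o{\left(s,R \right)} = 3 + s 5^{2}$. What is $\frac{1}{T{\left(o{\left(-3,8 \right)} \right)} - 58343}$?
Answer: $- \frac{58343}{3403905793} + \frac{12 i}{3403905793} \approx -1.714 \cdot 10^{-5} + 3.5254 \cdot 10^{-9} i$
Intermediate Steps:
$o{\left(s,R \right)} = 3 + 25 s$ ($o{\left(s,R \right)} = 3 + s 25 = 3 + 25 s$)
$T{\left(m \right)} = - \sqrt{2} \sqrt{m}$ ($T{\left(m \right)} = - \sqrt{2 m} = - \sqrt{2} \sqrt{m}$)
$\frac{1}{T{\left(o{\left(-3,8 \right)} \right)} - 58343} = \frac{1}{- \sqrt{2} \sqrt{3 + 25 \left(-3\right)} - 58343} = \frac{1}{- \sqrt{2} \sqrt{3 - 75} - 58343} = \frac{1}{- \sqrt{2} \sqrt{-72} - 58343} = \frac{1}{- \sqrt{2} \cdot 6 i \sqrt{2} - 58343} = \frac{1}{- 12 i - 58343} = \frac{1}{-58343 - 12 i} = \frac{-58343 + 12 i}{3403905793}$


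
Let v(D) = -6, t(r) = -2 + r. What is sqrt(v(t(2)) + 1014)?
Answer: 12*sqrt(7) ≈ 31.749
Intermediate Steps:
sqrt(v(t(2)) + 1014) = sqrt(-6 + 1014) = sqrt(1008) = 12*sqrt(7)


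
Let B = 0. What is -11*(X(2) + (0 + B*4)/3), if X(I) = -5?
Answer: 55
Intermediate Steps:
-11*(X(2) + (0 + B*4)/3) = -11*(-5 + (0 + 0*4)/3) = -11*(-5 + (0 + 0)*(1/3)) = -11*(-5 + 0*(1/3)) = -11*(-5 + 0) = -11*(-5) = 55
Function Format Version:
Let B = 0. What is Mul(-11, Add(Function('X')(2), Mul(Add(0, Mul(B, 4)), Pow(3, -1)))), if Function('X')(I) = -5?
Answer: 55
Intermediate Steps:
Mul(-11, Add(Function('X')(2), Mul(Add(0, Mul(B, 4)), Pow(3, -1)))) = Mul(-11, Add(-5, Mul(Add(0, Mul(0, 4)), Pow(3, -1)))) = Mul(-11, Add(-5, Mul(Add(0, 0), Rational(1, 3)))) = Mul(-11, Add(-5, Mul(0, Rational(1, 3)))) = Mul(-11, Add(-5, 0)) = Mul(-11, -5) = 55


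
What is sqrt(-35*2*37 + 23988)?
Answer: sqrt(21398) ≈ 146.28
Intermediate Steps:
sqrt(-35*2*37 + 23988) = sqrt(-70*37 + 23988) = sqrt(-2590 + 23988) = sqrt(21398)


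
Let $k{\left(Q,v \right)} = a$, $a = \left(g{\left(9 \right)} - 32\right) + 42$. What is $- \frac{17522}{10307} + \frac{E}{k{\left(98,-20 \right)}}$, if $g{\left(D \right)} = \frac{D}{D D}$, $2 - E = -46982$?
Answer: $\frac{622397470}{133991} \approx 4645.1$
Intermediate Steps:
$E = 46984$ ($E = 2 - -46982 = 2 + 46982 = 46984$)
$g{\left(D \right)} = \frac{1}{D}$ ($g{\left(D \right)} = \frac{D}{D^{2}} = \frac{1}{D}$)
$a = \frac{91}{9}$ ($a = \left(\frac{1}{9} - 32\right) + 42 = - \frac{287}{9} + 42 = \frac{91}{9} \approx 10.111$)
$k{\left(Q,v \right)} = \frac{91}{9}$
$- \frac{17522}{10307} + \frac{E}{k{\left(98,-20 \right)}} = - \frac{17522}{10307} + \frac{46984}{\frac{91}{9}} = \left(-17522\right) \frac{1}{10307} + 46984 \cdot \frac{9}{91} = - \frac{17522}{10307} + \frac{60408}{13} = \frac{622397470}{133991}$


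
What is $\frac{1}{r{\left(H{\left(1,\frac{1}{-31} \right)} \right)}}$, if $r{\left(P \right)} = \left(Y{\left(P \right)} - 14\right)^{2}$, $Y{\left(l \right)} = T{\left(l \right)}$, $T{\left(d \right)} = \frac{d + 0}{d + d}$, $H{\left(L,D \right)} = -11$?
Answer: $\frac{4}{729} \approx 0.005487$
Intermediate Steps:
$T{\left(d \right)} = \frac{1}{2}$ ($T{\left(d \right)} = \frac{d}{2 d} = d \frac{1}{2 d} = \frac{1}{2}$)
$Y{\left(l \right)} = \frac{1}{2}$
$r{\left(P \right)} = \frac{729}{4}$ ($r{\left(P \right)} = \left(\frac{1}{2} - 14\right)^{2} = \left(- \frac{27}{2}\right)^{2} = \frac{729}{4}$)
$\frac{1}{r{\left(H{\left(1,\frac{1}{-31} \right)} \right)}} = \frac{1}{\frac{729}{4}} = \frac{4}{729}$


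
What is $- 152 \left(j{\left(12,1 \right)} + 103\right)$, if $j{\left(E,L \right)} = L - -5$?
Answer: $-16568$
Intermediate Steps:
$j{\left(E,L \right)} = 5 + L$ ($j{\left(E,L \right)} = L + 5 = 5 + L$)
$- 152 \left(j{\left(12,1 \right)} + 103\right) = - 152 \left(\left(5 + 1\right) + 103\right) = - 152 \left(6 + 103\right) = \left(-152\right) 109 = -16568$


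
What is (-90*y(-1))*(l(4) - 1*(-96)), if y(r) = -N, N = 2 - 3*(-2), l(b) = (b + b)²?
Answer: 115200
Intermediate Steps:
l(b) = 4*b² (l(b) = (2*b)² = 4*b²)
N = 8 (N = 2 + 6 = 8)
y(r) = -8 (y(r) = -1*8 = -8)
(-90*y(-1))*(l(4) - 1*(-96)) = (-90*(-8))*(4*4² - 1*(-96)) = 720*(4*16 + 96) = 720*(64 + 96) = 720*160 = 115200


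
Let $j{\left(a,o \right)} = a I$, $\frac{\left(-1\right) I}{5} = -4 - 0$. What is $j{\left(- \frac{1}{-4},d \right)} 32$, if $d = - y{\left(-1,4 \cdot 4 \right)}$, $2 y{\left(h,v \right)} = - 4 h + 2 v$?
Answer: $160$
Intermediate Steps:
$y{\left(h,v \right)} = v - 2 h$ ($y{\left(h,v \right)} = \frac{- 4 h + 2 v}{2} = v - 2 h$)
$I = 20$ ($I = - 5 \left(-4 - 0\right) = - 5 \left(-4 + 0\right) = \left(-5\right) \left(-4\right) = 20$)
$d = -18$ ($d = - (4 \cdot 4 - -2) = - (16 + 2) = \left(-1\right) 18 = -18$)
$j{\left(a,o \right)} = 20 a$ ($j{\left(a,o \right)} = a 20 = 20 a$)
$j{\left(- \frac{1}{-4},d \right)} 32 = 20 \left(- \frac{1}{-4}\right) 32 = 20 \left(\left(-1\right) \left(- \frac{1}{4}\right)\right) 32 = 20 \cdot \frac{1}{4} \cdot 32 = 5 \cdot 32 = 160$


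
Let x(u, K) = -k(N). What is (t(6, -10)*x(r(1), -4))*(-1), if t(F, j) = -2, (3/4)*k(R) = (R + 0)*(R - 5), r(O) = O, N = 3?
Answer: 16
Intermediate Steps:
k(R) = 4*R*(-5 + R)/3 (k(R) = 4*((R + 0)*(R - 5))/3 = 4*(R*(-5 + R))/3 = 4*R*(-5 + R)/3)
x(u, K) = 8 (x(u, K) = -4*3*(-5 + 3)/3 = -4*3*(-2)/3 = -1*(-8) = 8)
(t(6, -10)*x(r(1), -4))*(-1) = -2*8*(-1) = -16*(-1) = 16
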